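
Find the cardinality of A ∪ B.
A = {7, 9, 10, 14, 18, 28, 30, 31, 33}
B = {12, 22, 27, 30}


Set A = {7, 9, 10, 14, 18, 28, 30, 31, 33}, |A| = 9
Set B = {12, 22, 27, 30}, |B| = 4
A ∩ B = {30}, |A ∩ B| = 1
|A ∪ B| = |A| + |B| - |A ∩ B| = 9 + 4 - 1 = 12

12


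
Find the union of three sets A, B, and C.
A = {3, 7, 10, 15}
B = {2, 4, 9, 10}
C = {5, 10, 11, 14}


Set A = {3, 7, 10, 15}
Set B = {2, 4, 9, 10}
Set C = {5, 10, 11, 14}
First, A ∪ B = {2, 3, 4, 7, 9, 10, 15}
Then, (A ∪ B) ∪ C = {2, 3, 4, 5, 7, 9, 10, 11, 14, 15}

{2, 3, 4, 5, 7, 9, 10, 11, 14, 15}


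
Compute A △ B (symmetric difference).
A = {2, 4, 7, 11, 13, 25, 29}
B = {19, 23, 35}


Set A = {2, 4, 7, 11, 13, 25, 29}
Set B = {19, 23, 35}
A △ B = (A \ B) ∪ (B \ A)
Elements in A but not B: {2, 4, 7, 11, 13, 25, 29}
Elements in B but not A: {19, 23, 35}
A △ B = {2, 4, 7, 11, 13, 19, 23, 25, 29, 35}

{2, 4, 7, 11, 13, 19, 23, 25, 29, 35}


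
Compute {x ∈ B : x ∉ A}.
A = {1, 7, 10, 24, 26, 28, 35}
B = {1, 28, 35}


Set A = {1, 7, 10, 24, 26, 28, 35}
Set B = {1, 28, 35}
Check each element of B against A:
1 ∈ A, 28 ∈ A, 35 ∈ A
Elements of B not in A: {}

{}


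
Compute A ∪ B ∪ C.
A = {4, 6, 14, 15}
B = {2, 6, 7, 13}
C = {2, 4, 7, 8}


Set A = {4, 6, 14, 15}
Set B = {2, 6, 7, 13}
Set C = {2, 4, 7, 8}
First, A ∪ B = {2, 4, 6, 7, 13, 14, 15}
Then, (A ∪ B) ∪ C = {2, 4, 6, 7, 8, 13, 14, 15}

{2, 4, 6, 7, 8, 13, 14, 15}


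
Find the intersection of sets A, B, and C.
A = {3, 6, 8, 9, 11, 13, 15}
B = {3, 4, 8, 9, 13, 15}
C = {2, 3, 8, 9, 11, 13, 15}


Set A = {3, 6, 8, 9, 11, 13, 15}
Set B = {3, 4, 8, 9, 13, 15}
Set C = {2, 3, 8, 9, 11, 13, 15}
First, A ∩ B = {3, 8, 9, 13, 15}
Then, (A ∩ B) ∩ C = {3, 8, 9, 13, 15}

{3, 8, 9, 13, 15}


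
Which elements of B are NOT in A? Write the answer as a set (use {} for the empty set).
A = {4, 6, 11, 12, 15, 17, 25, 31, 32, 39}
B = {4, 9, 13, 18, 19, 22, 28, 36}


Set A = {4, 6, 11, 12, 15, 17, 25, 31, 32, 39}
Set B = {4, 9, 13, 18, 19, 22, 28, 36}
Check each element of B against A:
4 ∈ A, 9 ∉ A (include), 13 ∉ A (include), 18 ∉ A (include), 19 ∉ A (include), 22 ∉ A (include), 28 ∉ A (include), 36 ∉ A (include)
Elements of B not in A: {9, 13, 18, 19, 22, 28, 36}

{9, 13, 18, 19, 22, 28, 36}


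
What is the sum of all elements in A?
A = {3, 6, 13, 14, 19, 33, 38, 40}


Set A = {3, 6, 13, 14, 19, 33, 38, 40}
Sum = 3 + 6 + 13 + 14 + 19 + 33 + 38 + 40 = 166

166


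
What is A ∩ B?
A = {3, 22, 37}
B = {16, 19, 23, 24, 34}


Set A = {3, 22, 37}
Set B = {16, 19, 23, 24, 34}
A ∩ B includes only elements in both sets.
Check each element of A against B:
3 ✗, 22 ✗, 37 ✗
A ∩ B = {}

{}


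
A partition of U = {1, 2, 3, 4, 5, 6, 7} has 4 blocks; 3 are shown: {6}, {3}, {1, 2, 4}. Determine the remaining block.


U = {1, 2, 3, 4, 5, 6, 7}
Shown blocks: {6}, {3}, {1, 2, 4}
A partition's blocks are pairwise disjoint and cover U, so the missing block = U \ (union of shown blocks).
Union of shown blocks: {1, 2, 3, 4, 6}
Missing block = U \ (union) = {5, 7}

{5, 7}


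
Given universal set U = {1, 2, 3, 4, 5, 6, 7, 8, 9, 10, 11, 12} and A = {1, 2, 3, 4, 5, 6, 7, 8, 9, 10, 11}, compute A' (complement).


Universal set U = {1, 2, 3, 4, 5, 6, 7, 8, 9, 10, 11, 12}
Set A = {1, 2, 3, 4, 5, 6, 7, 8, 9, 10, 11}
A' = U \ A = elements in U but not in A
Checking each element of U:
1 (in A, exclude), 2 (in A, exclude), 3 (in A, exclude), 4 (in A, exclude), 5 (in A, exclude), 6 (in A, exclude), 7 (in A, exclude), 8 (in A, exclude), 9 (in A, exclude), 10 (in A, exclude), 11 (in A, exclude), 12 (not in A, include)
A' = {12}

{12}


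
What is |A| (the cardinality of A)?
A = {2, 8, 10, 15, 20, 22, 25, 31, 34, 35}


Set A = {2, 8, 10, 15, 20, 22, 25, 31, 34, 35}
Listing elements: 2, 8, 10, 15, 20, 22, 25, 31, 34, 35
Counting: 10 elements
|A| = 10

10


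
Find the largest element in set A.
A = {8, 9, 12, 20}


Set A = {8, 9, 12, 20}
Elements in ascending order: 8, 9, 12, 20
The largest element is 20.

20


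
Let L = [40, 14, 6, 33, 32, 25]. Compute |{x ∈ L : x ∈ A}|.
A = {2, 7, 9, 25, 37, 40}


Set A = {2, 7, 9, 25, 37, 40}
Candidates: [40, 14, 6, 33, 32, 25]
Check each candidate:
40 ∈ A, 14 ∉ A, 6 ∉ A, 33 ∉ A, 32 ∉ A, 25 ∈ A
Count of candidates in A: 2

2


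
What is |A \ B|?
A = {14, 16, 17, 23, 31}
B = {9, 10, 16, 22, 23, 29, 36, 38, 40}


Set A = {14, 16, 17, 23, 31}
Set B = {9, 10, 16, 22, 23, 29, 36, 38, 40}
A \ B = {14, 17, 31}
|A \ B| = 3

3


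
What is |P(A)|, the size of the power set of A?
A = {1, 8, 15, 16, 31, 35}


Set A = {1, 8, 15, 16, 31, 35}
|A| = 6
The power set P(A) contains all subsets of A.
|P(A)| = 2^|A| = 2^6 = 64

64


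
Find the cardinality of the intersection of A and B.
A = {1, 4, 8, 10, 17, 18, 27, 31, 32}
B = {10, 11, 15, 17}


Set A = {1, 4, 8, 10, 17, 18, 27, 31, 32}
Set B = {10, 11, 15, 17}
A ∩ B = {10, 17}
|A ∩ B| = 2

2


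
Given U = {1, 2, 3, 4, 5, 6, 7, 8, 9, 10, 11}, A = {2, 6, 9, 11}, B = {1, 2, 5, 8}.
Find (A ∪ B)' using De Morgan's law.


U = {1, 2, 3, 4, 5, 6, 7, 8, 9, 10, 11}
A = {2, 6, 9, 11}, B = {1, 2, 5, 8}
A ∪ B = {1, 2, 5, 6, 8, 9, 11}
(A ∪ B)' = U \ (A ∪ B) = {3, 4, 7, 10}
Verification via A' ∩ B': A' = {1, 3, 4, 5, 7, 8, 10}, B' = {3, 4, 6, 7, 9, 10, 11}
A' ∩ B' = {3, 4, 7, 10} ✓

{3, 4, 7, 10}


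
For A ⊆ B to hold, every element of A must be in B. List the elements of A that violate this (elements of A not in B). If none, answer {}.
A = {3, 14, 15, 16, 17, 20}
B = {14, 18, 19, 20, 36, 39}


Set A = {3, 14, 15, 16, 17, 20}
Set B = {14, 18, 19, 20, 36, 39}
Check each element of A against B:
3 ∉ B (include), 14 ∈ B, 15 ∉ B (include), 16 ∉ B (include), 17 ∉ B (include), 20 ∈ B
Elements of A not in B: {3, 15, 16, 17}

{3, 15, 16, 17}


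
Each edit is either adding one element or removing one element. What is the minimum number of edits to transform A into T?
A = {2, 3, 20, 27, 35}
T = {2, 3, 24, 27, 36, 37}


Set A = {2, 3, 20, 27, 35}
Set T = {2, 3, 24, 27, 36, 37}
Elements to remove from A (in A, not in T): {20, 35} → 2 removals
Elements to add to A (in T, not in A): {24, 36, 37} → 3 additions
Total edits = 2 + 3 = 5

5


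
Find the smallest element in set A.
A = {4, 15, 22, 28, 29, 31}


Set A = {4, 15, 22, 28, 29, 31}
Elements in ascending order: 4, 15, 22, 28, 29, 31
The smallest element is 4.

4


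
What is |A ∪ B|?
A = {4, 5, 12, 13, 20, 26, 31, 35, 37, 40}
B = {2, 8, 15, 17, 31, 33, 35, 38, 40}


Set A = {4, 5, 12, 13, 20, 26, 31, 35, 37, 40}, |A| = 10
Set B = {2, 8, 15, 17, 31, 33, 35, 38, 40}, |B| = 9
A ∩ B = {31, 35, 40}, |A ∩ B| = 3
|A ∪ B| = |A| + |B| - |A ∩ B| = 10 + 9 - 3 = 16

16


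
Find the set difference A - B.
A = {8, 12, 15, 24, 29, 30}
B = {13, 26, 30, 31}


Set A = {8, 12, 15, 24, 29, 30}
Set B = {13, 26, 30, 31}
A \ B includes elements in A that are not in B.
Check each element of A:
8 (not in B, keep), 12 (not in B, keep), 15 (not in B, keep), 24 (not in B, keep), 29 (not in B, keep), 30 (in B, remove)
A \ B = {8, 12, 15, 24, 29}

{8, 12, 15, 24, 29}


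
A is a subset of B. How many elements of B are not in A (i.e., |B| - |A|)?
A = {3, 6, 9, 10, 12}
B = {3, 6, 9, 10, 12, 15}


Set A = {3, 6, 9, 10, 12}, |A| = 5
Set B = {3, 6, 9, 10, 12, 15}, |B| = 6
Since A ⊆ B: B \ A = {15}
|B| - |A| = 6 - 5 = 1

1


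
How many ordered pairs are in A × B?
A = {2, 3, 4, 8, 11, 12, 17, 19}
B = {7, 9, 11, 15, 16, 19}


Set A = {2, 3, 4, 8, 11, 12, 17, 19} has 8 elements.
Set B = {7, 9, 11, 15, 16, 19} has 6 elements.
|A × B| = |A| × |B| = 8 × 6 = 48

48


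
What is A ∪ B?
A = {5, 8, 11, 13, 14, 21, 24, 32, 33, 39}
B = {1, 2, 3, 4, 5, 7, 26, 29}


Set A = {5, 8, 11, 13, 14, 21, 24, 32, 33, 39}
Set B = {1, 2, 3, 4, 5, 7, 26, 29}
A ∪ B includes all elements in either set.
Elements from A: {5, 8, 11, 13, 14, 21, 24, 32, 33, 39}
Elements from B not already included: {1, 2, 3, 4, 7, 26, 29}
A ∪ B = {1, 2, 3, 4, 5, 7, 8, 11, 13, 14, 21, 24, 26, 29, 32, 33, 39}

{1, 2, 3, 4, 5, 7, 8, 11, 13, 14, 21, 24, 26, 29, 32, 33, 39}


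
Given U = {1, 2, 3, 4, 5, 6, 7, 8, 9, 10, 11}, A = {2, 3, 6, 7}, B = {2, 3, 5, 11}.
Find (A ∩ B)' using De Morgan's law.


U = {1, 2, 3, 4, 5, 6, 7, 8, 9, 10, 11}
A = {2, 3, 6, 7}, B = {2, 3, 5, 11}
A ∩ B = {2, 3}
(A ∩ B)' = U \ (A ∩ B) = {1, 4, 5, 6, 7, 8, 9, 10, 11}
Verification via A' ∪ B': A' = {1, 4, 5, 8, 9, 10, 11}, B' = {1, 4, 6, 7, 8, 9, 10}
A' ∪ B' = {1, 4, 5, 6, 7, 8, 9, 10, 11} ✓

{1, 4, 5, 6, 7, 8, 9, 10, 11}


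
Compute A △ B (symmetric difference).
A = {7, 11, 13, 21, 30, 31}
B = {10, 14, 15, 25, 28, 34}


Set A = {7, 11, 13, 21, 30, 31}
Set B = {10, 14, 15, 25, 28, 34}
A △ B = (A \ B) ∪ (B \ A)
Elements in A but not B: {7, 11, 13, 21, 30, 31}
Elements in B but not A: {10, 14, 15, 25, 28, 34}
A △ B = {7, 10, 11, 13, 14, 15, 21, 25, 28, 30, 31, 34}

{7, 10, 11, 13, 14, 15, 21, 25, 28, 30, 31, 34}


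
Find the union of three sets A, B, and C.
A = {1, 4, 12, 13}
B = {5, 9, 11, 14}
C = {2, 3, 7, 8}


Set A = {1, 4, 12, 13}
Set B = {5, 9, 11, 14}
Set C = {2, 3, 7, 8}
First, A ∪ B = {1, 4, 5, 9, 11, 12, 13, 14}
Then, (A ∪ B) ∪ C = {1, 2, 3, 4, 5, 7, 8, 9, 11, 12, 13, 14}

{1, 2, 3, 4, 5, 7, 8, 9, 11, 12, 13, 14}


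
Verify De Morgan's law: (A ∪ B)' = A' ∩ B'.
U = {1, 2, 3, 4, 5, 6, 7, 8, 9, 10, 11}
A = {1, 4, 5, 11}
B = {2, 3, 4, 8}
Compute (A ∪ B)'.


U = {1, 2, 3, 4, 5, 6, 7, 8, 9, 10, 11}
A = {1, 4, 5, 11}, B = {2, 3, 4, 8}
A ∪ B = {1, 2, 3, 4, 5, 8, 11}
(A ∪ B)' = U \ (A ∪ B) = {6, 7, 9, 10}
Verification via A' ∩ B': A' = {2, 3, 6, 7, 8, 9, 10}, B' = {1, 5, 6, 7, 9, 10, 11}
A' ∩ B' = {6, 7, 9, 10} ✓

{6, 7, 9, 10}


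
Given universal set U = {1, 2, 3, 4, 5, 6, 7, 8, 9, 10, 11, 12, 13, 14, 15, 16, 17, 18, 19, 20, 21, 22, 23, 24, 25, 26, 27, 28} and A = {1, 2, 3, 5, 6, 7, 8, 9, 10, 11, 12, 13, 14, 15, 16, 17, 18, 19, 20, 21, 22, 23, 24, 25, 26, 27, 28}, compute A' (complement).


Universal set U = {1, 2, 3, 4, 5, 6, 7, 8, 9, 10, 11, 12, 13, 14, 15, 16, 17, 18, 19, 20, 21, 22, 23, 24, 25, 26, 27, 28}
Set A = {1, 2, 3, 5, 6, 7, 8, 9, 10, 11, 12, 13, 14, 15, 16, 17, 18, 19, 20, 21, 22, 23, 24, 25, 26, 27, 28}
A' = U \ A = elements in U but not in A
Checking each element of U:
1 (in A, exclude), 2 (in A, exclude), 3 (in A, exclude), 4 (not in A, include), 5 (in A, exclude), 6 (in A, exclude), 7 (in A, exclude), 8 (in A, exclude), 9 (in A, exclude), 10 (in A, exclude), 11 (in A, exclude), 12 (in A, exclude), 13 (in A, exclude), 14 (in A, exclude), 15 (in A, exclude), 16 (in A, exclude), 17 (in A, exclude), 18 (in A, exclude), 19 (in A, exclude), 20 (in A, exclude), 21 (in A, exclude), 22 (in A, exclude), 23 (in A, exclude), 24 (in A, exclude), 25 (in A, exclude), 26 (in A, exclude), 27 (in A, exclude), 28 (in A, exclude)
A' = {4}

{4}


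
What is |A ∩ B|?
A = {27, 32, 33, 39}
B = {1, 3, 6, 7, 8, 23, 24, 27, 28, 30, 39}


Set A = {27, 32, 33, 39}
Set B = {1, 3, 6, 7, 8, 23, 24, 27, 28, 30, 39}
A ∩ B = {27, 39}
|A ∩ B| = 2

2


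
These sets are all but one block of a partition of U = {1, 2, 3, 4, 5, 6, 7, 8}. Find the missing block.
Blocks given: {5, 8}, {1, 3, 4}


U = {1, 2, 3, 4, 5, 6, 7, 8}
Shown blocks: {5, 8}, {1, 3, 4}
A partition's blocks are pairwise disjoint and cover U, so the missing block = U \ (union of shown blocks).
Union of shown blocks: {1, 3, 4, 5, 8}
Missing block = U \ (union) = {2, 6, 7}

{2, 6, 7}


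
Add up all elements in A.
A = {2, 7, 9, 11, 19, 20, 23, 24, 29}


Set A = {2, 7, 9, 11, 19, 20, 23, 24, 29}
Sum = 2 + 7 + 9 + 11 + 19 + 20 + 23 + 24 + 29 = 144

144


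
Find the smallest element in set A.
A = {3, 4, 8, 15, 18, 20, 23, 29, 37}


Set A = {3, 4, 8, 15, 18, 20, 23, 29, 37}
Elements in ascending order: 3, 4, 8, 15, 18, 20, 23, 29, 37
The smallest element is 3.

3


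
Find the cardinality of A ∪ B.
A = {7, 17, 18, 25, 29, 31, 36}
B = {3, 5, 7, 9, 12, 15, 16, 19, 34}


Set A = {7, 17, 18, 25, 29, 31, 36}, |A| = 7
Set B = {3, 5, 7, 9, 12, 15, 16, 19, 34}, |B| = 9
A ∩ B = {7}, |A ∩ B| = 1
|A ∪ B| = |A| + |B| - |A ∩ B| = 7 + 9 - 1 = 15

15


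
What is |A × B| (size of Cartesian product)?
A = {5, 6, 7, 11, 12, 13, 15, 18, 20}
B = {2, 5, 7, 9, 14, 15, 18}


Set A = {5, 6, 7, 11, 12, 13, 15, 18, 20} has 9 elements.
Set B = {2, 5, 7, 9, 14, 15, 18} has 7 elements.
|A × B| = |A| × |B| = 9 × 7 = 63

63


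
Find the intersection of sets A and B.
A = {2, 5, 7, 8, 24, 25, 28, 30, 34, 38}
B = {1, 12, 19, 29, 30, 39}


Set A = {2, 5, 7, 8, 24, 25, 28, 30, 34, 38}
Set B = {1, 12, 19, 29, 30, 39}
A ∩ B includes only elements in both sets.
Check each element of A against B:
2 ✗, 5 ✗, 7 ✗, 8 ✗, 24 ✗, 25 ✗, 28 ✗, 30 ✓, 34 ✗, 38 ✗
A ∩ B = {30}

{30}


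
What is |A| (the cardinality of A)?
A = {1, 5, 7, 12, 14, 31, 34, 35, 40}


Set A = {1, 5, 7, 12, 14, 31, 34, 35, 40}
Listing elements: 1, 5, 7, 12, 14, 31, 34, 35, 40
Counting: 9 elements
|A| = 9

9


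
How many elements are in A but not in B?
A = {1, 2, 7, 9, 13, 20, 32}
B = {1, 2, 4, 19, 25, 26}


Set A = {1, 2, 7, 9, 13, 20, 32}
Set B = {1, 2, 4, 19, 25, 26}
A \ B = {7, 9, 13, 20, 32}
|A \ B| = 5

5


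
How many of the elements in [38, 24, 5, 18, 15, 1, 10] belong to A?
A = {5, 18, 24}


Set A = {5, 18, 24}
Candidates: [38, 24, 5, 18, 15, 1, 10]
Check each candidate:
38 ∉ A, 24 ∈ A, 5 ∈ A, 18 ∈ A, 15 ∉ A, 1 ∉ A, 10 ∉ A
Count of candidates in A: 3

3


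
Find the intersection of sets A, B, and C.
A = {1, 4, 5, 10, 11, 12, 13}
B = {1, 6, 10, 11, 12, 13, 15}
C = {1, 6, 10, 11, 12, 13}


Set A = {1, 4, 5, 10, 11, 12, 13}
Set B = {1, 6, 10, 11, 12, 13, 15}
Set C = {1, 6, 10, 11, 12, 13}
First, A ∩ B = {1, 10, 11, 12, 13}
Then, (A ∩ B) ∩ C = {1, 10, 11, 12, 13}

{1, 10, 11, 12, 13}


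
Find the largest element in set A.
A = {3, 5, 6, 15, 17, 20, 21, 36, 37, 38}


Set A = {3, 5, 6, 15, 17, 20, 21, 36, 37, 38}
Elements in ascending order: 3, 5, 6, 15, 17, 20, 21, 36, 37, 38
The largest element is 38.

38


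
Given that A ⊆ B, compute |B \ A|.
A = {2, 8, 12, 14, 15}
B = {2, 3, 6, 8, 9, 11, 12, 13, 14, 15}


Set A = {2, 8, 12, 14, 15}, |A| = 5
Set B = {2, 3, 6, 8, 9, 11, 12, 13, 14, 15}, |B| = 10
Since A ⊆ B: B \ A = {3, 6, 9, 11, 13}
|B| - |A| = 10 - 5 = 5

5


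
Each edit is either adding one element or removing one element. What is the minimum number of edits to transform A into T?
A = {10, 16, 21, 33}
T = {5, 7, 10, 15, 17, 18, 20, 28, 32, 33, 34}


Set A = {10, 16, 21, 33}
Set T = {5, 7, 10, 15, 17, 18, 20, 28, 32, 33, 34}
Elements to remove from A (in A, not in T): {16, 21} → 2 removals
Elements to add to A (in T, not in A): {5, 7, 15, 17, 18, 20, 28, 32, 34} → 9 additions
Total edits = 2 + 9 = 11

11


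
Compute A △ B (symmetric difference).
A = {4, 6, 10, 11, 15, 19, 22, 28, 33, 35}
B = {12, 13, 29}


Set A = {4, 6, 10, 11, 15, 19, 22, 28, 33, 35}
Set B = {12, 13, 29}
A △ B = (A \ B) ∪ (B \ A)
Elements in A but not B: {4, 6, 10, 11, 15, 19, 22, 28, 33, 35}
Elements in B but not A: {12, 13, 29}
A △ B = {4, 6, 10, 11, 12, 13, 15, 19, 22, 28, 29, 33, 35}

{4, 6, 10, 11, 12, 13, 15, 19, 22, 28, 29, 33, 35}


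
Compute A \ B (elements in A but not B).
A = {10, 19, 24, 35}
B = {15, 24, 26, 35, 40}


Set A = {10, 19, 24, 35}
Set B = {15, 24, 26, 35, 40}
A \ B includes elements in A that are not in B.
Check each element of A:
10 (not in B, keep), 19 (not in B, keep), 24 (in B, remove), 35 (in B, remove)
A \ B = {10, 19}

{10, 19}


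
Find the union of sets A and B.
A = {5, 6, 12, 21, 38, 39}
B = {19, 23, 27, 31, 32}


Set A = {5, 6, 12, 21, 38, 39}
Set B = {19, 23, 27, 31, 32}
A ∪ B includes all elements in either set.
Elements from A: {5, 6, 12, 21, 38, 39}
Elements from B not already included: {19, 23, 27, 31, 32}
A ∪ B = {5, 6, 12, 19, 21, 23, 27, 31, 32, 38, 39}

{5, 6, 12, 19, 21, 23, 27, 31, 32, 38, 39}


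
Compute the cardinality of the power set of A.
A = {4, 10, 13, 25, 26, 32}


Set A = {4, 10, 13, 25, 26, 32}
|A| = 6
The power set P(A) contains all subsets of A.
|P(A)| = 2^|A| = 2^6 = 64

64


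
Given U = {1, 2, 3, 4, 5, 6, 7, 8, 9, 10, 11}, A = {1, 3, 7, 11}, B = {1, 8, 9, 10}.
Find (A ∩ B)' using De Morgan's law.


U = {1, 2, 3, 4, 5, 6, 7, 8, 9, 10, 11}
A = {1, 3, 7, 11}, B = {1, 8, 9, 10}
A ∩ B = {1}
(A ∩ B)' = U \ (A ∩ B) = {2, 3, 4, 5, 6, 7, 8, 9, 10, 11}
Verification via A' ∪ B': A' = {2, 4, 5, 6, 8, 9, 10}, B' = {2, 3, 4, 5, 6, 7, 11}
A' ∪ B' = {2, 3, 4, 5, 6, 7, 8, 9, 10, 11} ✓

{2, 3, 4, 5, 6, 7, 8, 9, 10, 11}


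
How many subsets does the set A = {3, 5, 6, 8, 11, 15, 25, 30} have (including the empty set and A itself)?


Set A = {3, 5, 6, 8, 11, 15, 25, 30}
|A| = 8
The power set P(A) contains all subsets of A.
|P(A)| = 2^|A| = 2^8 = 256

256


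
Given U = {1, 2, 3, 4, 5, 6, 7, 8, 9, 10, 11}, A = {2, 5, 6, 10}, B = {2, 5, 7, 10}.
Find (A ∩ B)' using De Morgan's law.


U = {1, 2, 3, 4, 5, 6, 7, 8, 9, 10, 11}
A = {2, 5, 6, 10}, B = {2, 5, 7, 10}
A ∩ B = {2, 5, 10}
(A ∩ B)' = U \ (A ∩ B) = {1, 3, 4, 6, 7, 8, 9, 11}
Verification via A' ∪ B': A' = {1, 3, 4, 7, 8, 9, 11}, B' = {1, 3, 4, 6, 8, 9, 11}
A' ∪ B' = {1, 3, 4, 6, 7, 8, 9, 11} ✓

{1, 3, 4, 6, 7, 8, 9, 11}


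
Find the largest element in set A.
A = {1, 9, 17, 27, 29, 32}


Set A = {1, 9, 17, 27, 29, 32}
Elements in ascending order: 1, 9, 17, 27, 29, 32
The largest element is 32.

32


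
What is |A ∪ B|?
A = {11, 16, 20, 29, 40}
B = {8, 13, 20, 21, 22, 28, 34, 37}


Set A = {11, 16, 20, 29, 40}, |A| = 5
Set B = {8, 13, 20, 21, 22, 28, 34, 37}, |B| = 8
A ∩ B = {20}, |A ∩ B| = 1
|A ∪ B| = |A| + |B| - |A ∩ B| = 5 + 8 - 1 = 12

12


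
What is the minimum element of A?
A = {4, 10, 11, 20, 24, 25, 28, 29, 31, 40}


Set A = {4, 10, 11, 20, 24, 25, 28, 29, 31, 40}
Elements in ascending order: 4, 10, 11, 20, 24, 25, 28, 29, 31, 40
The smallest element is 4.

4


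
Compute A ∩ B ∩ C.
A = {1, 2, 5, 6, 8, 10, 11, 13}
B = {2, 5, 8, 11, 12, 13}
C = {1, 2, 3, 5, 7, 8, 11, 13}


Set A = {1, 2, 5, 6, 8, 10, 11, 13}
Set B = {2, 5, 8, 11, 12, 13}
Set C = {1, 2, 3, 5, 7, 8, 11, 13}
First, A ∩ B = {2, 5, 8, 11, 13}
Then, (A ∩ B) ∩ C = {2, 5, 8, 11, 13}

{2, 5, 8, 11, 13}


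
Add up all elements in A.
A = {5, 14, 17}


Set A = {5, 14, 17}
Sum = 5 + 14 + 17 = 36

36


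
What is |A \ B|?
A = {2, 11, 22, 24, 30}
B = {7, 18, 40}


Set A = {2, 11, 22, 24, 30}
Set B = {7, 18, 40}
A \ B = {2, 11, 22, 24, 30}
|A \ B| = 5

5


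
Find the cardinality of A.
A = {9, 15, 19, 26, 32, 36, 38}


Set A = {9, 15, 19, 26, 32, 36, 38}
Listing elements: 9, 15, 19, 26, 32, 36, 38
Counting: 7 elements
|A| = 7

7


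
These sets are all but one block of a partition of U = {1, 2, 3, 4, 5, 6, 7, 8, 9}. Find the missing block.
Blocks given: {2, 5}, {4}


U = {1, 2, 3, 4, 5, 6, 7, 8, 9}
Shown blocks: {2, 5}, {4}
A partition's blocks are pairwise disjoint and cover U, so the missing block = U \ (union of shown blocks).
Union of shown blocks: {2, 4, 5}
Missing block = U \ (union) = {1, 3, 6, 7, 8, 9}

{1, 3, 6, 7, 8, 9}


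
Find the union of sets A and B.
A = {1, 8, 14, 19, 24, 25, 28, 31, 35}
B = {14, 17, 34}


Set A = {1, 8, 14, 19, 24, 25, 28, 31, 35}
Set B = {14, 17, 34}
A ∪ B includes all elements in either set.
Elements from A: {1, 8, 14, 19, 24, 25, 28, 31, 35}
Elements from B not already included: {17, 34}
A ∪ B = {1, 8, 14, 17, 19, 24, 25, 28, 31, 34, 35}

{1, 8, 14, 17, 19, 24, 25, 28, 31, 34, 35}


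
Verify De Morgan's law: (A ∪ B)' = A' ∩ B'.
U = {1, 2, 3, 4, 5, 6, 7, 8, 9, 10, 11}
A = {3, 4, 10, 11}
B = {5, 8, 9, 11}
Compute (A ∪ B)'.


U = {1, 2, 3, 4, 5, 6, 7, 8, 9, 10, 11}
A = {3, 4, 10, 11}, B = {5, 8, 9, 11}
A ∪ B = {3, 4, 5, 8, 9, 10, 11}
(A ∪ B)' = U \ (A ∪ B) = {1, 2, 6, 7}
Verification via A' ∩ B': A' = {1, 2, 5, 6, 7, 8, 9}, B' = {1, 2, 3, 4, 6, 7, 10}
A' ∩ B' = {1, 2, 6, 7} ✓

{1, 2, 6, 7}


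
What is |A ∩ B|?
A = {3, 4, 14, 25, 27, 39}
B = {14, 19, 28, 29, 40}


Set A = {3, 4, 14, 25, 27, 39}
Set B = {14, 19, 28, 29, 40}
A ∩ B = {14}
|A ∩ B| = 1

1


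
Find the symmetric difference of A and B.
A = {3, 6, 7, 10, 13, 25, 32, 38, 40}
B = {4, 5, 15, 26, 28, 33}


Set A = {3, 6, 7, 10, 13, 25, 32, 38, 40}
Set B = {4, 5, 15, 26, 28, 33}
A △ B = (A \ B) ∪ (B \ A)
Elements in A but not B: {3, 6, 7, 10, 13, 25, 32, 38, 40}
Elements in B but not A: {4, 5, 15, 26, 28, 33}
A △ B = {3, 4, 5, 6, 7, 10, 13, 15, 25, 26, 28, 32, 33, 38, 40}

{3, 4, 5, 6, 7, 10, 13, 15, 25, 26, 28, 32, 33, 38, 40}


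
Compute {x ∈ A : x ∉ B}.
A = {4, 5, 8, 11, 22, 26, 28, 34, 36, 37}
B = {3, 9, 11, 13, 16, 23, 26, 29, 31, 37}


Set A = {4, 5, 8, 11, 22, 26, 28, 34, 36, 37}
Set B = {3, 9, 11, 13, 16, 23, 26, 29, 31, 37}
Check each element of A against B:
4 ∉ B (include), 5 ∉ B (include), 8 ∉ B (include), 11 ∈ B, 22 ∉ B (include), 26 ∈ B, 28 ∉ B (include), 34 ∉ B (include), 36 ∉ B (include), 37 ∈ B
Elements of A not in B: {4, 5, 8, 22, 28, 34, 36}

{4, 5, 8, 22, 28, 34, 36}


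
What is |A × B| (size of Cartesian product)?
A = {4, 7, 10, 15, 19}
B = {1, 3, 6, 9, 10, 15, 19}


Set A = {4, 7, 10, 15, 19} has 5 elements.
Set B = {1, 3, 6, 9, 10, 15, 19} has 7 elements.
|A × B| = |A| × |B| = 5 × 7 = 35

35


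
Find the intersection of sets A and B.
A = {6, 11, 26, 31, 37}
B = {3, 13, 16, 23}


Set A = {6, 11, 26, 31, 37}
Set B = {3, 13, 16, 23}
A ∩ B includes only elements in both sets.
Check each element of A against B:
6 ✗, 11 ✗, 26 ✗, 31 ✗, 37 ✗
A ∩ B = {}

{}


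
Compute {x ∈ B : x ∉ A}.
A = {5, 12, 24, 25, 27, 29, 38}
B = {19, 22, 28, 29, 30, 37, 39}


Set A = {5, 12, 24, 25, 27, 29, 38}
Set B = {19, 22, 28, 29, 30, 37, 39}
Check each element of B against A:
19 ∉ A (include), 22 ∉ A (include), 28 ∉ A (include), 29 ∈ A, 30 ∉ A (include), 37 ∉ A (include), 39 ∉ A (include)
Elements of B not in A: {19, 22, 28, 30, 37, 39}

{19, 22, 28, 30, 37, 39}


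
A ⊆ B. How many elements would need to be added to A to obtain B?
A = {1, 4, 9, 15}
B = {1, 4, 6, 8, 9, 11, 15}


Set A = {1, 4, 9, 15}, |A| = 4
Set B = {1, 4, 6, 8, 9, 11, 15}, |B| = 7
Since A ⊆ B: B \ A = {6, 8, 11}
|B| - |A| = 7 - 4 = 3

3


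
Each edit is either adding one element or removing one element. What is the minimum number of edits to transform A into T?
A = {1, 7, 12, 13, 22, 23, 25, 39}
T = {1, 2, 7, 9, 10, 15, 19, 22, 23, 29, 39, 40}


Set A = {1, 7, 12, 13, 22, 23, 25, 39}
Set T = {1, 2, 7, 9, 10, 15, 19, 22, 23, 29, 39, 40}
Elements to remove from A (in A, not in T): {12, 13, 25} → 3 removals
Elements to add to A (in T, not in A): {2, 9, 10, 15, 19, 29, 40} → 7 additions
Total edits = 3 + 7 = 10

10


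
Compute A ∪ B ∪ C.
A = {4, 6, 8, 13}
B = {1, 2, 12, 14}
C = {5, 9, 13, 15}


Set A = {4, 6, 8, 13}
Set B = {1, 2, 12, 14}
Set C = {5, 9, 13, 15}
First, A ∪ B = {1, 2, 4, 6, 8, 12, 13, 14}
Then, (A ∪ B) ∪ C = {1, 2, 4, 5, 6, 8, 9, 12, 13, 14, 15}

{1, 2, 4, 5, 6, 8, 9, 12, 13, 14, 15}


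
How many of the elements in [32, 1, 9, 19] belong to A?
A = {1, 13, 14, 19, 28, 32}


Set A = {1, 13, 14, 19, 28, 32}
Candidates: [32, 1, 9, 19]
Check each candidate:
32 ∈ A, 1 ∈ A, 9 ∉ A, 19 ∈ A
Count of candidates in A: 3

3


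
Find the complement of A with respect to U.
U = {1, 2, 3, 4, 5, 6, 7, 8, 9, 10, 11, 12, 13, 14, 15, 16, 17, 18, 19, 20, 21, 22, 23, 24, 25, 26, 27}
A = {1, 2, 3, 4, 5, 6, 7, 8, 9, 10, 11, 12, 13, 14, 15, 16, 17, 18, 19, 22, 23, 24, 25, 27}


Universal set U = {1, 2, 3, 4, 5, 6, 7, 8, 9, 10, 11, 12, 13, 14, 15, 16, 17, 18, 19, 20, 21, 22, 23, 24, 25, 26, 27}
Set A = {1, 2, 3, 4, 5, 6, 7, 8, 9, 10, 11, 12, 13, 14, 15, 16, 17, 18, 19, 22, 23, 24, 25, 27}
A' = U \ A = elements in U but not in A
Checking each element of U:
1 (in A, exclude), 2 (in A, exclude), 3 (in A, exclude), 4 (in A, exclude), 5 (in A, exclude), 6 (in A, exclude), 7 (in A, exclude), 8 (in A, exclude), 9 (in A, exclude), 10 (in A, exclude), 11 (in A, exclude), 12 (in A, exclude), 13 (in A, exclude), 14 (in A, exclude), 15 (in A, exclude), 16 (in A, exclude), 17 (in A, exclude), 18 (in A, exclude), 19 (in A, exclude), 20 (not in A, include), 21 (not in A, include), 22 (in A, exclude), 23 (in A, exclude), 24 (in A, exclude), 25 (in A, exclude), 26 (not in A, include), 27 (in A, exclude)
A' = {20, 21, 26}

{20, 21, 26}


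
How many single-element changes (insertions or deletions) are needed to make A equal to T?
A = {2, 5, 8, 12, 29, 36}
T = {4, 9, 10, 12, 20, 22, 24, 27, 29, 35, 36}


Set A = {2, 5, 8, 12, 29, 36}
Set T = {4, 9, 10, 12, 20, 22, 24, 27, 29, 35, 36}
Elements to remove from A (in A, not in T): {2, 5, 8} → 3 removals
Elements to add to A (in T, not in A): {4, 9, 10, 20, 22, 24, 27, 35} → 8 additions
Total edits = 3 + 8 = 11

11


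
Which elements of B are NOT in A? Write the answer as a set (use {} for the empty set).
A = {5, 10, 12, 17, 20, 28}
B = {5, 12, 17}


Set A = {5, 10, 12, 17, 20, 28}
Set B = {5, 12, 17}
Check each element of B against A:
5 ∈ A, 12 ∈ A, 17 ∈ A
Elements of B not in A: {}

{}


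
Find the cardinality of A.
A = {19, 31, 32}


Set A = {19, 31, 32}
Listing elements: 19, 31, 32
Counting: 3 elements
|A| = 3

3


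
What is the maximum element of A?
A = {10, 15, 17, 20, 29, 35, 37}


Set A = {10, 15, 17, 20, 29, 35, 37}
Elements in ascending order: 10, 15, 17, 20, 29, 35, 37
The largest element is 37.

37


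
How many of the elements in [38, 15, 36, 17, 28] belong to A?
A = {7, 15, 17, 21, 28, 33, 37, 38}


Set A = {7, 15, 17, 21, 28, 33, 37, 38}
Candidates: [38, 15, 36, 17, 28]
Check each candidate:
38 ∈ A, 15 ∈ A, 36 ∉ A, 17 ∈ A, 28 ∈ A
Count of candidates in A: 4

4


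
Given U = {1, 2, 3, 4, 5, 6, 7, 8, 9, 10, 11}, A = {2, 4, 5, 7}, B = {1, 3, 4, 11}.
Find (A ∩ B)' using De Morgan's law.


U = {1, 2, 3, 4, 5, 6, 7, 8, 9, 10, 11}
A = {2, 4, 5, 7}, B = {1, 3, 4, 11}
A ∩ B = {4}
(A ∩ B)' = U \ (A ∩ B) = {1, 2, 3, 5, 6, 7, 8, 9, 10, 11}
Verification via A' ∪ B': A' = {1, 3, 6, 8, 9, 10, 11}, B' = {2, 5, 6, 7, 8, 9, 10}
A' ∪ B' = {1, 2, 3, 5, 6, 7, 8, 9, 10, 11} ✓

{1, 2, 3, 5, 6, 7, 8, 9, 10, 11}


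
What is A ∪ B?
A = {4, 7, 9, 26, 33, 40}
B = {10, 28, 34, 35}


Set A = {4, 7, 9, 26, 33, 40}
Set B = {10, 28, 34, 35}
A ∪ B includes all elements in either set.
Elements from A: {4, 7, 9, 26, 33, 40}
Elements from B not already included: {10, 28, 34, 35}
A ∪ B = {4, 7, 9, 10, 26, 28, 33, 34, 35, 40}

{4, 7, 9, 10, 26, 28, 33, 34, 35, 40}


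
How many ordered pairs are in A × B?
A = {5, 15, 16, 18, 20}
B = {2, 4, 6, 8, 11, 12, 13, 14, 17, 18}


Set A = {5, 15, 16, 18, 20} has 5 elements.
Set B = {2, 4, 6, 8, 11, 12, 13, 14, 17, 18} has 10 elements.
|A × B| = |A| × |B| = 5 × 10 = 50

50


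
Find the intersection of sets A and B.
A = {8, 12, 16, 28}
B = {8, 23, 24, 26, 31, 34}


Set A = {8, 12, 16, 28}
Set B = {8, 23, 24, 26, 31, 34}
A ∩ B includes only elements in both sets.
Check each element of A against B:
8 ✓, 12 ✗, 16 ✗, 28 ✗
A ∩ B = {8}

{8}


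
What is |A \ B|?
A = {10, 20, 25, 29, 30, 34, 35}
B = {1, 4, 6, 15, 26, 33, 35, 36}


Set A = {10, 20, 25, 29, 30, 34, 35}
Set B = {1, 4, 6, 15, 26, 33, 35, 36}
A \ B = {10, 20, 25, 29, 30, 34}
|A \ B| = 6

6


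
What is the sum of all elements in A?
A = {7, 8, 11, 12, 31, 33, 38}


Set A = {7, 8, 11, 12, 31, 33, 38}
Sum = 7 + 8 + 11 + 12 + 31 + 33 + 38 = 140

140


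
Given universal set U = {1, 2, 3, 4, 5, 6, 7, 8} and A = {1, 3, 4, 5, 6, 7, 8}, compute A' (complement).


Universal set U = {1, 2, 3, 4, 5, 6, 7, 8}
Set A = {1, 3, 4, 5, 6, 7, 8}
A' = U \ A = elements in U but not in A
Checking each element of U:
1 (in A, exclude), 2 (not in A, include), 3 (in A, exclude), 4 (in A, exclude), 5 (in A, exclude), 6 (in A, exclude), 7 (in A, exclude), 8 (in A, exclude)
A' = {2}

{2}


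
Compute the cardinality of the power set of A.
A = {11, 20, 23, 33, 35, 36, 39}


Set A = {11, 20, 23, 33, 35, 36, 39}
|A| = 7
The power set P(A) contains all subsets of A.
|P(A)| = 2^|A| = 2^7 = 128

128


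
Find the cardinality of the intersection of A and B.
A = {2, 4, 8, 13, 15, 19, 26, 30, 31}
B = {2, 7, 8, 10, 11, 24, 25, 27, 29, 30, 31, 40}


Set A = {2, 4, 8, 13, 15, 19, 26, 30, 31}
Set B = {2, 7, 8, 10, 11, 24, 25, 27, 29, 30, 31, 40}
A ∩ B = {2, 8, 30, 31}
|A ∩ B| = 4

4


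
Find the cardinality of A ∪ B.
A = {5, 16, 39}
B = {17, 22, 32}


Set A = {5, 16, 39}, |A| = 3
Set B = {17, 22, 32}, |B| = 3
A ∩ B = {}, |A ∩ B| = 0
|A ∪ B| = |A| + |B| - |A ∩ B| = 3 + 3 - 0 = 6

6


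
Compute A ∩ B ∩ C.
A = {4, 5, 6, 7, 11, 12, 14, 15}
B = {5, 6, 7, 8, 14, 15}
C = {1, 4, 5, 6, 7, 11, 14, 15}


Set A = {4, 5, 6, 7, 11, 12, 14, 15}
Set B = {5, 6, 7, 8, 14, 15}
Set C = {1, 4, 5, 6, 7, 11, 14, 15}
First, A ∩ B = {5, 6, 7, 14, 15}
Then, (A ∩ B) ∩ C = {5, 6, 7, 14, 15}

{5, 6, 7, 14, 15}


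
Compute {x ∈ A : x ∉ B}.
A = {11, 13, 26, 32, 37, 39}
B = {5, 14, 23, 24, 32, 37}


Set A = {11, 13, 26, 32, 37, 39}
Set B = {5, 14, 23, 24, 32, 37}
Check each element of A against B:
11 ∉ B (include), 13 ∉ B (include), 26 ∉ B (include), 32 ∈ B, 37 ∈ B, 39 ∉ B (include)
Elements of A not in B: {11, 13, 26, 39}

{11, 13, 26, 39}


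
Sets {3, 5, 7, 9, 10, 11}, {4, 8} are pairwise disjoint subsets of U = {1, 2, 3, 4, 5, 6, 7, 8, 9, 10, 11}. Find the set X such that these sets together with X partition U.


U = {1, 2, 3, 4, 5, 6, 7, 8, 9, 10, 11}
Shown blocks: {3, 5, 7, 9, 10, 11}, {4, 8}
A partition's blocks are pairwise disjoint and cover U, so the missing block = U \ (union of shown blocks).
Union of shown blocks: {3, 4, 5, 7, 8, 9, 10, 11}
Missing block = U \ (union) = {1, 2, 6}

{1, 2, 6}


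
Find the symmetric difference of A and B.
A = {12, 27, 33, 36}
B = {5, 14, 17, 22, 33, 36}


Set A = {12, 27, 33, 36}
Set B = {5, 14, 17, 22, 33, 36}
A △ B = (A \ B) ∪ (B \ A)
Elements in A but not B: {12, 27}
Elements in B but not A: {5, 14, 17, 22}
A △ B = {5, 12, 14, 17, 22, 27}

{5, 12, 14, 17, 22, 27}


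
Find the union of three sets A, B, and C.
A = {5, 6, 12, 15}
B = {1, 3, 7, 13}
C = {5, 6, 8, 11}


Set A = {5, 6, 12, 15}
Set B = {1, 3, 7, 13}
Set C = {5, 6, 8, 11}
First, A ∪ B = {1, 3, 5, 6, 7, 12, 13, 15}
Then, (A ∪ B) ∪ C = {1, 3, 5, 6, 7, 8, 11, 12, 13, 15}

{1, 3, 5, 6, 7, 8, 11, 12, 13, 15}


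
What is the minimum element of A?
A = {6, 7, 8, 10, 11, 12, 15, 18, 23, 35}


Set A = {6, 7, 8, 10, 11, 12, 15, 18, 23, 35}
Elements in ascending order: 6, 7, 8, 10, 11, 12, 15, 18, 23, 35
The smallest element is 6.

6


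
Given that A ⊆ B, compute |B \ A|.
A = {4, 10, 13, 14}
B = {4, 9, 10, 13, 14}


Set A = {4, 10, 13, 14}, |A| = 4
Set B = {4, 9, 10, 13, 14}, |B| = 5
Since A ⊆ B: B \ A = {9}
|B| - |A| = 5 - 4 = 1

1


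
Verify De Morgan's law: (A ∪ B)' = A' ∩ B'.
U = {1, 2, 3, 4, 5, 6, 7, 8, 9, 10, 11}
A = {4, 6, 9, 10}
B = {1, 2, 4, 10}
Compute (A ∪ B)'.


U = {1, 2, 3, 4, 5, 6, 7, 8, 9, 10, 11}
A = {4, 6, 9, 10}, B = {1, 2, 4, 10}
A ∪ B = {1, 2, 4, 6, 9, 10}
(A ∪ B)' = U \ (A ∪ B) = {3, 5, 7, 8, 11}
Verification via A' ∩ B': A' = {1, 2, 3, 5, 7, 8, 11}, B' = {3, 5, 6, 7, 8, 9, 11}
A' ∩ B' = {3, 5, 7, 8, 11} ✓

{3, 5, 7, 8, 11}


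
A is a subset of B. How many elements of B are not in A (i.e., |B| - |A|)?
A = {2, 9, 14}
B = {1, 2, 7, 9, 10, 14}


Set A = {2, 9, 14}, |A| = 3
Set B = {1, 2, 7, 9, 10, 14}, |B| = 6
Since A ⊆ B: B \ A = {1, 7, 10}
|B| - |A| = 6 - 3 = 3

3


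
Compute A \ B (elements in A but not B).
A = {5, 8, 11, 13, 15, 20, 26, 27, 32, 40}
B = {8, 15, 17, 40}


Set A = {5, 8, 11, 13, 15, 20, 26, 27, 32, 40}
Set B = {8, 15, 17, 40}
A \ B includes elements in A that are not in B.
Check each element of A:
5 (not in B, keep), 8 (in B, remove), 11 (not in B, keep), 13 (not in B, keep), 15 (in B, remove), 20 (not in B, keep), 26 (not in B, keep), 27 (not in B, keep), 32 (not in B, keep), 40 (in B, remove)
A \ B = {5, 11, 13, 20, 26, 27, 32}

{5, 11, 13, 20, 26, 27, 32}


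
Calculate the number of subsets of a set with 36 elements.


The set has 36 elements.
The power set contains all possible subsets.
|P(A)| = 2^|A| = 2^36 = 68719476736

68719476736


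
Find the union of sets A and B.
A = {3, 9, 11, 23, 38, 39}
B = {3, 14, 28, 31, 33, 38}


Set A = {3, 9, 11, 23, 38, 39}
Set B = {3, 14, 28, 31, 33, 38}
A ∪ B includes all elements in either set.
Elements from A: {3, 9, 11, 23, 38, 39}
Elements from B not already included: {14, 28, 31, 33}
A ∪ B = {3, 9, 11, 14, 23, 28, 31, 33, 38, 39}

{3, 9, 11, 14, 23, 28, 31, 33, 38, 39}


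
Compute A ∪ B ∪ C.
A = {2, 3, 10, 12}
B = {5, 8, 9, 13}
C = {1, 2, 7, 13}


Set A = {2, 3, 10, 12}
Set B = {5, 8, 9, 13}
Set C = {1, 2, 7, 13}
First, A ∪ B = {2, 3, 5, 8, 9, 10, 12, 13}
Then, (A ∪ B) ∪ C = {1, 2, 3, 5, 7, 8, 9, 10, 12, 13}

{1, 2, 3, 5, 7, 8, 9, 10, 12, 13}


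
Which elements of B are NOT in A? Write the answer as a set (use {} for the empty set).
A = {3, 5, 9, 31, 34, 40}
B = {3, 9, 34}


Set A = {3, 5, 9, 31, 34, 40}
Set B = {3, 9, 34}
Check each element of B against A:
3 ∈ A, 9 ∈ A, 34 ∈ A
Elements of B not in A: {}

{}


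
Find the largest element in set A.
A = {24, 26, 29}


Set A = {24, 26, 29}
Elements in ascending order: 24, 26, 29
The largest element is 29.

29


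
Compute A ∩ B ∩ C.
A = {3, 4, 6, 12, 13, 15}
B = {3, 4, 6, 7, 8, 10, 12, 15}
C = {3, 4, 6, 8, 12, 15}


Set A = {3, 4, 6, 12, 13, 15}
Set B = {3, 4, 6, 7, 8, 10, 12, 15}
Set C = {3, 4, 6, 8, 12, 15}
First, A ∩ B = {3, 4, 6, 12, 15}
Then, (A ∩ B) ∩ C = {3, 4, 6, 12, 15}

{3, 4, 6, 12, 15}


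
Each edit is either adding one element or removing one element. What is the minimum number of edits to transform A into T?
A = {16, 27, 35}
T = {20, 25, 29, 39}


Set A = {16, 27, 35}
Set T = {20, 25, 29, 39}
Elements to remove from A (in A, not in T): {16, 27, 35} → 3 removals
Elements to add to A (in T, not in A): {20, 25, 29, 39} → 4 additions
Total edits = 3 + 4 = 7

7


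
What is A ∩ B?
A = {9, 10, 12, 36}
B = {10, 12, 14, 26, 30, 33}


Set A = {9, 10, 12, 36}
Set B = {10, 12, 14, 26, 30, 33}
A ∩ B includes only elements in both sets.
Check each element of A against B:
9 ✗, 10 ✓, 12 ✓, 36 ✗
A ∩ B = {10, 12}

{10, 12}


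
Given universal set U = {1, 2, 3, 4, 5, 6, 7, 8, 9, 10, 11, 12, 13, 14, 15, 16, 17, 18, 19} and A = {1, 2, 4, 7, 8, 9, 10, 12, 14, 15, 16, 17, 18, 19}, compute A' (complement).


Universal set U = {1, 2, 3, 4, 5, 6, 7, 8, 9, 10, 11, 12, 13, 14, 15, 16, 17, 18, 19}
Set A = {1, 2, 4, 7, 8, 9, 10, 12, 14, 15, 16, 17, 18, 19}
A' = U \ A = elements in U but not in A
Checking each element of U:
1 (in A, exclude), 2 (in A, exclude), 3 (not in A, include), 4 (in A, exclude), 5 (not in A, include), 6 (not in A, include), 7 (in A, exclude), 8 (in A, exclude), 9 (in A, exclude), 10 (in A, exclude), 11 (not in A, include), 12 (in A, exclude), 13 (not in A, include), 14 (in A, exclude), 15 (in A, exclude), 16 (in A, exclude), 17 (in A, exclude), 18 (in A, exclude), 19 (in A, exclude)
A' = {3, 5, 6, 11, 13}

{3, 5, 6, 11, 13}


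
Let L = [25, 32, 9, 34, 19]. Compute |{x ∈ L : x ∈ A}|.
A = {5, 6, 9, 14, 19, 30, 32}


Set A = {5, 6, 9, 14, 19, 30, 32}
Candidates: [25, 32, 9, 34, 19]
Check each candidate:
25 ∉ A, 32 ∈ A, 9 ∈ A, 34 ∉ A, 19 ∈ A
Count of candidates in A: 3

3


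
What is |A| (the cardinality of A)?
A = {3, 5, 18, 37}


Set A = {3, 5, 18, 37}
Listing elements: 3, 5, 18, 37
Counting: 4 elements
|A| = 4

4


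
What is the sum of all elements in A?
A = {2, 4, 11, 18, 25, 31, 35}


Set A = {2, 4, 11, 18, 25, 31, 35}
Sum = 2 + 4 + 11 + 18 + 25 + 31 + 35 = 126

126


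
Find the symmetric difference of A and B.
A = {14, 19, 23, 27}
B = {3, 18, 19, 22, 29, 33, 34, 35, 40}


Set A = {14, 19, 23, 27}
Set B = {3, 18, 19, 22, 29, 33, 34, 35, 40}
A △ B = (A \ B) ∪ (B \ A)
Elements in A but not B: {14, 23, 27}
Elements in B but not A: {3, 18, 22, 29, 33, 34, 35, 40}
A △ B = {3, 14, 18, 22, 23, 27, 29, 33, 34, 35, 40}

{3, 14, 18, 22, 23, 27, 29, 33, 34, 35, 40}


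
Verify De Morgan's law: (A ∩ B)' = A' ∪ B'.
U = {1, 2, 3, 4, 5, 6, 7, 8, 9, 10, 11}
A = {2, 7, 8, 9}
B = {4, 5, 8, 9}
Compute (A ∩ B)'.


U = {1, 2, 3, 4, 5, 6, 7, 8, 9, 10, 11}
A = {2, 7, 8, 9}, B = {4, 5, 8, 9}
A ∩ B = {8, 9}
(A ∩ B)' = U \ (A ∩ B) = {1, 2, 3, 4, 5, 6, 7, 10, 11}
Verification via A' ∪ B': A' = {1, 3, 4, 5, 6, 10, 11}, B' = {1, 2, 3, 6, 7, 10, 11}
A' ∪ B' = {1, 2, 3, 4, 5, 6, 7, 10, 11} ✓

{1, 2, 3, 4, 5, 6, 7, 10, 11}


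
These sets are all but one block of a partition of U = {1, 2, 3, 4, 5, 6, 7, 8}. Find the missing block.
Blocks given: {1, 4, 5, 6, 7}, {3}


U = {1, 2, 3, 4, 5, 6, 7, 8}
Shown blocks: {1, 4, 5, 6, 7}, {3}
A partition's blocks are pairwise disjoint and cover U, so the missing block = U \ (union of shown blocks).
Union of shown blocks: {1, 3, 4, 5, 6, 7}
Missing block = U \ (union) = {2, 8}

{2, 8}


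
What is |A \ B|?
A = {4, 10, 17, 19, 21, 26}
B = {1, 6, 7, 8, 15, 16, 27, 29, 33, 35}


Set A = {4, 10, 17, 19, 21, 26}
Set B = {1, 6, 7, 8, 15, 16, 27, 29, 33, 35}
A \ B = {4, 10, 17, 19, 21, 26}
|A \ B| = 6

6


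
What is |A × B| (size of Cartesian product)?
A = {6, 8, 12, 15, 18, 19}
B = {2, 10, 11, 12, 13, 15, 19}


Set A = {6, 8, 12, 15, 18, 19} has 6 elements.
Set B = {2, 10, 11, 12, 13, 15, 19} has 7 elements.
|A × B| = |A| × |B| = 6 × 7 = 42

42


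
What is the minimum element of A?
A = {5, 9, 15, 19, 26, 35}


Set A = {5, 9, 15, 19, 26, 35}
Elements in ascending order: 5, 9, 15, 19, 26, 35
The smallest element is 5.

5


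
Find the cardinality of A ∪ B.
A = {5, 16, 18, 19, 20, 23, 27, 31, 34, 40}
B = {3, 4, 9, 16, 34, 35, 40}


Set A = {5, 16, 18, 19, 20, 23, 27, 31, 34, 40}, |A| = 10
Set B = {3, 4, 9, 16, 34, 35, 40}, |B| = 7
A ∩ B = {16, 34, 40}, |A ∩ B| = 3
|A ∪ B| = |A| + |B| - |A ∩ B| = 10 + 7 - 3 = 14

14


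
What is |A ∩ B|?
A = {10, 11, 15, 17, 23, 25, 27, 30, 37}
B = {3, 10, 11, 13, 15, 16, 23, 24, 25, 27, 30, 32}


Set A = {10, 11, 15, 17, 23, 25, 27, 30, 37}
Set B = {3, 10, 11, 13, 15, 16, 23, 24, 25, 27, 30, 32}
A ∩ B = {10, 11, 15, 23, 25, 27, 30}
|A ∩ B| = 7

7


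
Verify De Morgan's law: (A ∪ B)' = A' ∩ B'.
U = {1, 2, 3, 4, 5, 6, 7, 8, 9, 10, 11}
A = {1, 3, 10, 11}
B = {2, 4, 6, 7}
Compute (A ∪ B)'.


U = {1, 2, 3, 4, 5, 6, 7, 8, 9, 10, 11}
A = {1, 3, 10, 11}, B = {2, 4, 6, 7}
A ∪ B = {1, 2, 3, 4, 6, 7, 10, 11}
(A ∪ B)' = U \ (A ∪ B) = {5, 8, 9}
Verification via A' ∩ B': A' = {2, 4, 5, 6, 7, 8, 9}, B' = {1, 3, 5, 8, 9, 10, 11}
A' ∩ B' = {5, 8, 9} ✓

{5, 8, 9}


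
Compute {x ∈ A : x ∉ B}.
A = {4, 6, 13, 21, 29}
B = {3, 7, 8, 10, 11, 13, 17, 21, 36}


Set A = {4, 6, 13, 21, 29}
Set B = {3, 7, 8, 10, 11, 13, 17, 21, 36}
Check each element of A against B:
4 ∉ B (include), 6 ∉ B (include), 13 ∈ B, 21 ∈ B, 29 ∉ B (include)
Elements of A not in B: {4, 6, 29}

{4, 6, 29}


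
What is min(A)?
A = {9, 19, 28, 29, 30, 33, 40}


Set A = {9, 19, 28, 29, 30, 33, 40}
Elements in ascending order: 9, 19, 28, 29, 30, 33, 40
The smallest element is 9.

9


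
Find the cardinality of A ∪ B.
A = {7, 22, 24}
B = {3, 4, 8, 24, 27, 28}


Set A = {7, 22, 24}, |A| = 3
Set B = {3, 4, 8, 24, 27, 28}, |B| = 6
A ∩ B = {24}, |A ∩ B| = 1
|A ∪ B| = |A| + |B| - |A ∩ B| = 3 + 6 - 1 = 8

8


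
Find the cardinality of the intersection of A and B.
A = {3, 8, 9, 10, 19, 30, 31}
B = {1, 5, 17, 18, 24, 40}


Set A = {3, 8, 9, 10, 19, 30, 31}
Set B = {1, 5, 17, 18, 24, 40}
A ∩ B = {}
|A ∩ B| = 0

0


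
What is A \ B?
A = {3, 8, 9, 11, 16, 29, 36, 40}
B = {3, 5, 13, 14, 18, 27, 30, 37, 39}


Set A = {3, 8, 9, 11, 16, 29, 36, 40}
Set B = {3, 5, 13, 14, 18, 27, 30, 37, 39}
A \ B includes elements in A that are not in B.
Check each element of A:
3 (in B, remove), 8 (not in B, keep), 9 (not in B, keep), 11 (not in B, keep), 16 (not in B, keep), 29 (not in B, keep), 36 (not in B, keep), 40 (not in B, keep)
A \ B = {8, 9, 11, 16, 29, 36, 40}

{8, 9, 11, 16, 29, 36, 40}
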